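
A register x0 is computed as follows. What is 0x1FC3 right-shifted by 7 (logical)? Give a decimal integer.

0x1FC3 = 1111111000011
shift right by 7 → 0000000111111 = 63
(equivalently, floor(8131 / 128))

63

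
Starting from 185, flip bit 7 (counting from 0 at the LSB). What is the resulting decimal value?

57

x = 0010111001
bit 7 is currently 1; toggle it via x ^ (1 << 7) = x ^ 128
→ 0000111001 = 57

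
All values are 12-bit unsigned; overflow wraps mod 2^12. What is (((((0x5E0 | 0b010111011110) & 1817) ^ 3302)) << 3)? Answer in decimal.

0x5E0 = 010111100000
0b010111011110 = 010111011110
→ | → 010111111110 = 1534
1817 = 011100011001
→ & → 010100011000 = 1304
3302 = 110011100110
→ ^ → 100111111110 = 2558
→ << 3 (mod 2^12) → 111111110000 = 4080

4080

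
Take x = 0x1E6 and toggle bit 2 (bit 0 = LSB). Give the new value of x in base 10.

482

x = 111100110
bit 2 is currently 1; toggle it via x ^ (1 << 2) = x ^ 4
→ 111100010 = 482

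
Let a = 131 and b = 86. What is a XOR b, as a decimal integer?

131 = 10000011
86 = 01010110
XOR → 11010101 = 213

213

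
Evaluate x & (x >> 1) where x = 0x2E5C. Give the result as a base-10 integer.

x = 10111001011100 = 11868
x>>1 = 01011100101110
AND  = 00011000001100 = 1548
(x & (x >> 1) has a 1 wherever x has two consecutive 1 bits.)

1548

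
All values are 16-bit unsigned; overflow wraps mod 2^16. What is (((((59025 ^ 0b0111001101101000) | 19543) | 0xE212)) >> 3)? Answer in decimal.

8191

59025 = 1110011010010001
0b0111001101101000 = 0111001101101000
→ ^ → 1001010111111001 = 38393
19543 = 0100110001010111
→ | → 1101110111111111 = 56831
0xE212 = 1110001000010010
→ | → 1111111111111111 = 65535
→ >> 3 → 0001111111111111 = 8191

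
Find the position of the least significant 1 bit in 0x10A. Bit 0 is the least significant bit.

0x10A = 100001010
Trailing zeros: 1, so the lowest set bit is bit 1 (value 2).

1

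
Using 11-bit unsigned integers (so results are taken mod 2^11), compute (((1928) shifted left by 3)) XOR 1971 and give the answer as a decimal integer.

1928 = 11110001000
→ shifted left by 3 (mod 2^11) → 10001000000 = 1088
1971 = 11110110011
→ XOR → 01111110011 = 1011

1011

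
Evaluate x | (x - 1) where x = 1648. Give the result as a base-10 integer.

1663

x = 11001110000 = 1648
x - 1 = 11001101111
OR    = 11001111111 = 1663
(x | (x - 1) sets all bits below the lowest set bit.)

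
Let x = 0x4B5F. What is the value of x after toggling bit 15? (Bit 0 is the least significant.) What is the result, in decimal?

52063

x = 0100101101011111
bit 15 is currently 0; toggle it via x ^ (1 << 15) = x ^ 32768
→ 1100101101011111 = 52063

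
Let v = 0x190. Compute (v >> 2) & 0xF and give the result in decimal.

v = 00110010000
Shift right by 2: 001100100
Mask low 4 bits: 0100 = 4

4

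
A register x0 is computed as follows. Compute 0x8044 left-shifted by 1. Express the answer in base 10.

0x8044 = 01000000001000100
shift left by 1 → 10000000010001000 = 65672
(equivalently, 32836 × 2^1 = 32836 × 2)

65672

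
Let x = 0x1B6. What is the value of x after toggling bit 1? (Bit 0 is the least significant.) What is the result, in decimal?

x = 0110110110
bit 1 is currently 1; toggle it via x ^ (1 << 1) = x ^ 2
→ 0110110100 = 436

436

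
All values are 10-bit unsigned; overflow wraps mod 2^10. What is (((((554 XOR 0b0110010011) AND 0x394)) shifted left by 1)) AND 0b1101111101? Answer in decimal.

800

554 = 1000101010
0b0110010011 = 0110010011
→ XOR → 1110111001 = 953
0x394 = 1110010100
→ AND → 1110010000 = 912
→ shifted left by 1 (mod 2^10) → 1100100000 = 800
0b1101111101 = 1101111101
→ AND → 1100100000 = 800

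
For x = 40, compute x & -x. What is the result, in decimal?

8

x = 101000 = 40
-x (two's complement) = …011000
AND   = 001000 = 8
(x & -x isolates the lowest set bit of x.)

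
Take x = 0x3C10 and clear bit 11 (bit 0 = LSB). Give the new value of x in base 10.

13328

x = 11110000010000
bit 11 is currently 1; clear it via x & ~(1 << 11) = x & ~2048
→ 11010000010000 = 13328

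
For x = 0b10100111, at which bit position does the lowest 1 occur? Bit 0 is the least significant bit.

0b10100111 = 10100111
Trailing zeros: 0, so the lowest set bit is bit 0 (value 1).

0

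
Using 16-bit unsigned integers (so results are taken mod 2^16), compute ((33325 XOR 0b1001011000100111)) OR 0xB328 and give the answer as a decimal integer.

33325 = 1000001000101101
0b1001011000100111 = 1001011000100111
→ XOR → 0001010000001010 = 5130
0xB328 = 1011001100101000
→ OR → 1011011100101010 = 46890

46890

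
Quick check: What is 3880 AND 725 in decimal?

3880 = 111100101000
725 = 001011010101
AND → 001000000000 = 512

512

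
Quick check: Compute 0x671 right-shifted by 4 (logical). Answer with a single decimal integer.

0x671 = 11001110001
shift right by 4 → 00001100111 = 103
(equivalently, floor(1649 / 16))

103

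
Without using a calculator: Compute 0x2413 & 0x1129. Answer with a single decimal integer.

1

0x2413 = 10010000010011
0x1129 = 01000100101001
AND → 00000000000001 = 1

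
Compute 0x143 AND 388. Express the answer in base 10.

256

0x143 = 101000011
388 = 110000100
AND → 100000000 = 256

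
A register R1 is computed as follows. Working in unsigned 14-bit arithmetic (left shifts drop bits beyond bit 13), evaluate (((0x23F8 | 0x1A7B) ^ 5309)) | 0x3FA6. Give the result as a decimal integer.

0x23F8 = 10001111111000
0x1A7B = 01101001111011
→ | → 11101111111011 = 15355
5309 = 01010010111101
→ ^ → 10111101000110 = 12102
0x3FA6 = 11111110100110
→ | → 11111111100110 = 16358

16358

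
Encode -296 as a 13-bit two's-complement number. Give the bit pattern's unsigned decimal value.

7896

296 in 13 bits: 0000100101000
Invert: 1111011010111
Add 1:  1111011011000 = 7896
(Check: 2^13 - 296 = 8192 - 296 = 7896.)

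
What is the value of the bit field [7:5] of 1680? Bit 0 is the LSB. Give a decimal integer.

4

v = 011010010000
Shift right by 5: 0110100
Mask low 3 bits: 100 = 4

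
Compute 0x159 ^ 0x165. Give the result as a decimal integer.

0x159 = 101011001
0x165 = 101100101
XOR → 000111100 = 60

60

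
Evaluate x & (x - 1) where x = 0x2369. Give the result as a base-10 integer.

x = 10001101101001 = 9065
x - 1 = 10001101101000
AND   = 10001101101000 = 9064
(x & (x - 1) clears the lowest set bit of x.)

9064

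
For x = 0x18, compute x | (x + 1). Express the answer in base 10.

25

x = 11000 = 24
x + 1 = 11001
OR    = 11001 = 25
(x | (x + 1) sets the lowest cleared bit.)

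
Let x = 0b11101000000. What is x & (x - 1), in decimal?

1792

x = 11101000000 = 1856
x - 1 = 11100111111
AND   = 11100000000 = 1792
(x & (x - 1) clears the lowest set bit of x.)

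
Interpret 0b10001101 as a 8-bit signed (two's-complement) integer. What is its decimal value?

pattern = 10001101 (MSB is 1 ⇒ negative)
Invert: 01110010, add 1 → 01110011 = 115, so the value is -115.
(Equivalently: 141 - 2^8 = 141 - 256 = -115.)

-115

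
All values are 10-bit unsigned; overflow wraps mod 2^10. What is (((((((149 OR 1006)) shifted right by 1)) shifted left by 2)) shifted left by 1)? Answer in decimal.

149 = 0010010101
1006 = 1111101110
→ OR → 1111111111 = 1023
→ shifted right by 1 → 0111111111 = 511
→ shifted left by 2 (mod 2^10) → 1111111100 = 1020
→ shifted left by 1 (mod 2^10) → 1111111000 = 1016

1016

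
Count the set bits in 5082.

8

5082 = 1001111011010
Count the 1s: 1 + 1 + 1 + 1 + 1 + 1 + 1 + 1 = 8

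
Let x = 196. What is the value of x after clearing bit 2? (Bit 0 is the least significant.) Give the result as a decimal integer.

x = 11000100
bit 2 is currently 1; clear it via x & ~(1 << 2) = x & ~4
→ 11000000 = 192

192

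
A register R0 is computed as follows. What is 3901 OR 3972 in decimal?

4029

3901 = 111100111101
3972 = 111110000100
 OR → 111110111101 = 4029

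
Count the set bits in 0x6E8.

6

0x6E8 = 11011101000
Count the 1s: 1 + 1 + 1 + 1 + 1 + 1 = 6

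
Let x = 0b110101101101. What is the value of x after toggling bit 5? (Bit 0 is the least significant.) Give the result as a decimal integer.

x = 110101101101
bit 5 is currently 1; toggle it via x ^ (1 << 5) = x ^ 32
→ 110101001101 = 3405

3405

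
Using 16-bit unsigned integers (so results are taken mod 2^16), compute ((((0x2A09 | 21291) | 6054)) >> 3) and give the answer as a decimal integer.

0x2A09 = 0010101000001001
21291 = 0101001100101011
→ | → 0111101100101011 = 31531
6054 = 0001011110100110
→ | → 0111111110101111 = 32687
→ >> 3 → 0000111111110101 = 4085

4085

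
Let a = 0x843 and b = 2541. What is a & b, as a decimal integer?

2113

0x843 = 100001000011
2541 = 100111101101
AND → 100001000001 = 2113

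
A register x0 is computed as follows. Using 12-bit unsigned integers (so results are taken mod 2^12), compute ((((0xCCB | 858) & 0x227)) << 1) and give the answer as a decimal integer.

0xCCB = 110011001011
858 = 001101011010
→ | → 111111011011 = 4059
0x227 = 001000100111
→ & → 001000000011 = 515
→ << 1 (mod 2^12) → 010000000110 = 1030

1030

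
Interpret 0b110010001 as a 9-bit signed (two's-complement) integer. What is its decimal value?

-111

pattern = 110010001 (MSB is 1 ⇒ negative)
Invert: 001101110, add 1 → 001101111 = 111, so the value is -111.
(Equivalently: 401 - 2^9 = 401 - 512 = -111.)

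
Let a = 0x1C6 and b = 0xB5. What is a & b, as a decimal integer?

132

0x1C6 = 111000110
0xB5 = 010110101
AND → 010000100 = 132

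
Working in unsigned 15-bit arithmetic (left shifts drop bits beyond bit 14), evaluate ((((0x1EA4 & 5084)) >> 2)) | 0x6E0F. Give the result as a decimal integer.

28335

0x1EA4 = 001111010100100
5084 = 001001111011100
→ & → 001001010000100 = 4740
→ >> 2 → 000010010100001 = 1185
0x6E0F = 110111000001111
→ | → 110111010101111 = 28335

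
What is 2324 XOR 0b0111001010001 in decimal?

1861

2324 = 100100010100
b = 111001010001
XOR → 011101000101 = 1861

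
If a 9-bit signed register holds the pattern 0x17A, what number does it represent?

-134

pattern = 101111010 (MSB is 1 ⇒ negative)
Invert: 010000101, add 1 → 010000110 = 134, so the value is -134.
(Equivalently: 378 - 2^9 = 378 - 512 = -134.)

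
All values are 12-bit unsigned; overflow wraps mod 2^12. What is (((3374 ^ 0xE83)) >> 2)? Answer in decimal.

3374 = 110100101110
0xE83 = 111010000011
→ ^ → 001110101101 = 941
→ >> 2 → 000011101011 = 235

235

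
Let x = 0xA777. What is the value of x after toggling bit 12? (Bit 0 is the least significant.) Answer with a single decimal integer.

46967

x = 1010011101110111
bit 12 is currently 0; toggle it via x ^ (1 << 12) = x ^ 4096
→ 1011011101110111 = 46967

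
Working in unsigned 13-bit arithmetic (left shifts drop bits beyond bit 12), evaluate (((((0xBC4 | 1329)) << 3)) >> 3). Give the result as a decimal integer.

0xBC4 = 0101111000100
1329 = 0010100110001
→ | → 0111111110101 = 4085
→ << 3 (mod 2^13) → 1111110101000 = 8104
→ >> 3 → 0001111110101 = 1013

1013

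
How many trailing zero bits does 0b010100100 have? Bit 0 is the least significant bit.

0b010100100 = 10100100
Trailing zeros: 2, so the lowest set bit is bit 2 (value 4).

2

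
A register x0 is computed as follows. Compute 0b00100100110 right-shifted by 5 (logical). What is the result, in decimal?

9

x = 100100110
shift right by 5 → 000001001 = 9
(equivalently, floor(294 / 32))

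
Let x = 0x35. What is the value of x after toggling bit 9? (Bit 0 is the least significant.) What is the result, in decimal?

x = 0000000110101
bit 9 is currently 0; toggle it via x ^ (1 << 9) = x ^ 512
→ 0001000110101 = 565

565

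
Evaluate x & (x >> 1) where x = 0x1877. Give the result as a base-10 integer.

2099

x = 1100001110111 = 6263
x>>1 = 0110000111011
AND  = 0100000110011 = 2099
(x & (x >> 1) has a 1 wherever x has two consecutive 1 bits.)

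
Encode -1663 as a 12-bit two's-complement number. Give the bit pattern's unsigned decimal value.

2433

1663 in 12 bits: 011001111111
Invert: 100110000000
Add 1:  100110000001 = 2433
(Check: 2^12 - 1663 = 4096 - 1663 = 2433.)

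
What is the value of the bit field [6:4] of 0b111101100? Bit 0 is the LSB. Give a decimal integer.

v = 111101100
Shift right by 4: 11110
Mask low 3 bits: 110 = 6

6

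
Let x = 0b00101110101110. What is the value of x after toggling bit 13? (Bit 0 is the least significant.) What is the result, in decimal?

x = 00101110101110
bit 13 is currently 0; toggle it via x ^ (1 << 13) = x ^ 8192
→ 10101110101110 = 11182

11182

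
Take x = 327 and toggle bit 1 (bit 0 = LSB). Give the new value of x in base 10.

x = 101000111
bit 1 is currently 1; toggle it via x ^ (1 << 1) = x ^ 2
→ 101000101 = 325

325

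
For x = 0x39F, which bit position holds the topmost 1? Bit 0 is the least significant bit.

9

0x39F = 1110011111
The topmost 1 is at position 9 (since 2^9 = 512 ≤ 927 < 1024).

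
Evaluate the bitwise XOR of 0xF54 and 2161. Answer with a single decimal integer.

1829

0xF54 = 111101010100
2161 = 100001110001
XOR → 011100100101 = 1829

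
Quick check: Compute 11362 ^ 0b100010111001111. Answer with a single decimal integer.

11362 = 010110001100010
b = 100010111001111
XOR → 110100110101101 = 27053

27053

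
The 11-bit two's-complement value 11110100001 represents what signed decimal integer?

pattern = 11110100001 (MSB is 1 ⇒ negative)
Invert: 00001011110, add 1 → 00001011111 = 95, so the value is -95.
(Equivalently: 1953 - 2^11 = 1953 - 2048 = -95.)

-95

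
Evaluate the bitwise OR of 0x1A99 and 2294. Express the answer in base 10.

0x1A99 = 1101010011001
2294 = 0100011110110
 OR → 1101011111111 = 6911

6911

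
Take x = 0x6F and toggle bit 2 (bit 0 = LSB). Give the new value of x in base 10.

x = 01101111
bit 2 is currently 1; toggle it via x ^ (1 << 2) = x ^ 4
→ 01101011 = 107

107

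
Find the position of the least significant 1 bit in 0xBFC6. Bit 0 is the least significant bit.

1

0xBFC6 = 1011111111000110
Trailing zeros: 1, so the lowest set bit is bit 1 (value 2).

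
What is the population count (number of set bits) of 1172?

1172 = 10010010100
Count the 1s: 1 + 1 + 1 + 1 = 4

4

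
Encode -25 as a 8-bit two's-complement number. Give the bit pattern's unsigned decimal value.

25 in 8 bits: 00011001
Invert: 11100110
Add 1:  11100111 = 231
(Check: 2^8 - 25 = 256 - 25 = 231.)

231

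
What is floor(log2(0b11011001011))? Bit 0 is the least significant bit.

0b11011001011 = 11011001011
The topmost 1 is at position 10 (since 2^10 = 1024 ≤ 1739 < 2048).

10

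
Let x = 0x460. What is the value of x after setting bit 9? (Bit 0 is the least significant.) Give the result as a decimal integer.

x = 10001100000
bit 9 is currently 0; set it via x | (1 << 9) = x | 512
→ 11001100000 = 1632

1632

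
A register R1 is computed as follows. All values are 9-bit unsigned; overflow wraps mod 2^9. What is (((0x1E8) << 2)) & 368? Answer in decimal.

288

0x1E8 = 111101000
→ << 2 (mod 2^9) → 110100000 = 416
368 = 101110000
→ & → 100100000 = 288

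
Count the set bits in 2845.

2845 = 101100011101
Count the 1s: 1 + 1 + 1 + 1 + 1 + 1 + 1 = 7

7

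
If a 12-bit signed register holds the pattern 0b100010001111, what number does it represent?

-1905

pattern = 100010001111 (MSB is 1 ⇒ negative)
Invert: 011101110000, add 1 → 011101110001 = 1905, so the value is -1905.
(Equivalently: 2191 - 2^12 = 2191 - 4096 = -1905.)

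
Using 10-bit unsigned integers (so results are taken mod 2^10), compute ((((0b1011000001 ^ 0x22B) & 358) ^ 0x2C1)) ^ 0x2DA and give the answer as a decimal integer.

0b1011000001 = 1011000001
0x22B = 1000101011
→ ^ → 0011101010 = 234
358 = 0101100110
→ & → 0001100010 = 98
0x2C1 = 1011000001
→ ^ → 1010100011 = 675
0x2DA = 1011011010
→ ^ → 0001111001 = 121

121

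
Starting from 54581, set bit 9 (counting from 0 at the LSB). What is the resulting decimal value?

x = 1101010100110101
bit 9 is currently 0; set it via x | (1 << 9) = x | 512
→ 1101011100110101 = 55093

55093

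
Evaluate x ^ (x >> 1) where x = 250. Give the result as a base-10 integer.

x = 11111010 = 250
x>>1 = 01111101
XOR  = 10000111 = 135
(x ^ (x >> 1) gives the standard binary-reflected Gray code of x.)

135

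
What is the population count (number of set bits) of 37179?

37179 = 1001000100111011
Count the 1s: 1 + 1 + 1 + 1 + 1 + 1 + 1 + 1 = 8

8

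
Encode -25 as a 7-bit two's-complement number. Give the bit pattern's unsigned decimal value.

25 in 7 bits: 0011001
Invert: 1100110
Add 1:  1100111 = 103
(Check: 2^7 - 25 = 128 - 25 = 103.)

103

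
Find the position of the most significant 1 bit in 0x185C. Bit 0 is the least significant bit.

0x185C = 1100001011100
The topmost 1 is at position 12 (since 2^12 = 4096 ≤ 6236 < 8192).

12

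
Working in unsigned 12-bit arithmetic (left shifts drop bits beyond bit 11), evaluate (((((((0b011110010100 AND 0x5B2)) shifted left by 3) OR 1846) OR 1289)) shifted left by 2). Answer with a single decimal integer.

0b011110010100 = 011110010100
0x5B2 = 010110110010
→ AND → 010110010000 = 1424
→ shifted left by 3 (mod 2^12) → 110010000000 = 3200
1846 = 011100110110
→ OR → 111110110110 = 4022
1289 = 010100001001
→ OR → 111110111111 = 4031
→ shifted left by 2 (mod 2^12) → 111011111100 = 3836

3836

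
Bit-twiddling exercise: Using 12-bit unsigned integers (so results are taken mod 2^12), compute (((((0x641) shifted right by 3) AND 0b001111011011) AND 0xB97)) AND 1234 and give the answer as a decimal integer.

0x641 = 011001000001
→ shifted right by 3 → 000011001000 = 200
0b001111011011 = 001111011011
→ AND → 000011001000 = 200
0xB97 = 101110010111
→ AND → 000010000000 = 128
1234 = 010011010010
→ AND → 000010000000 = 128

128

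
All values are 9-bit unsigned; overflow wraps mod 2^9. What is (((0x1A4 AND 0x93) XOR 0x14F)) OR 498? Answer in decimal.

511

0x1A4 = 110100100
0x93 = 010010011
→ AND → 010000000 = 128
0x14F = 101001111
→ XOR → 111001111 = 463
498 = 111110010
→ OR → 111111111 = 511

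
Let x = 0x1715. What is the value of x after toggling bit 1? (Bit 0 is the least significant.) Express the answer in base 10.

5911

x = 1011100010101
bit 1 is currently 0; toggle it via x ^ (1 << 1) = x ^ 2
→ 1011100010111 = 5911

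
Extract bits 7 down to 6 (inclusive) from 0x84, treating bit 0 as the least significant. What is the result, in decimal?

2

v = 0010000100
Shift right by 6: 0010
Mask low 2 bits: 10 = 2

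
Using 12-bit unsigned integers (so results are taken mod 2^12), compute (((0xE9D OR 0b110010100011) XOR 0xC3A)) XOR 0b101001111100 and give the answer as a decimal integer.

2297

0xE9D = 111010011101
0b110010100011 = 110010100011
→ OR → 111010111111 = 3775
0xC3A = 110000111010
→ XOR → 001010000101 = 645
0b101001111100 = 101001111100
→ XOR → 100011111001 = 2297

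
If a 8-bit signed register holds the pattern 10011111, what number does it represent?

-97

pattern = 10011111 (MSB is 1 ⇒ negative)
Invert: 01100000, add 1 → 01100001 = 97, so the value is -97.
(Equivalently: 159 - 2^8 = 159 - 256 = -97.)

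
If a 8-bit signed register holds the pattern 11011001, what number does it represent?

-39

pattern = 11011001 (MSB is 1 ⇒ negative)
Invert: 00100110, add 1 → 00100111 = 39, so the value is -39.
(Equivalently: 217 - 2^8 = 217 - 256 = -39.)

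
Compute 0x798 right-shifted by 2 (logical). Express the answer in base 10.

486

0x798 = 11110011000
shift right by 2 → 00111100110 = 486
(equivalently, floor(1944 / 4))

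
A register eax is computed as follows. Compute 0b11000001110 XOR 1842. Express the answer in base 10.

316

a = 11000001110
1842 = 11100110010
XOR → 00100111100 = 316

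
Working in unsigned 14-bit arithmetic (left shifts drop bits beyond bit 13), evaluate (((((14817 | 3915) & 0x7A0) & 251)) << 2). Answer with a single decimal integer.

14817 = 11100111100001
3915 = 00111101001011
→ | → 11111111101011 = 16363
0x7A0 = 00011110100000
→ & → 00011110100000 = 1952
251 = 00000011111011
→ & → 00000010100000 = 160
→ << 2 (mod 2^14) → 00001010000000 = 640

640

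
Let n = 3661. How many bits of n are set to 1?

3661 = 111001001101
Count the 1s: 1 + 1 + 1 + 1 + 1 + 1 + 1 = 7

7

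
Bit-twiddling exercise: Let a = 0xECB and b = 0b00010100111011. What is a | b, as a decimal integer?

0xECB = 111011001011
b = 010100111011
 OR → 111111111011 = 4091

4091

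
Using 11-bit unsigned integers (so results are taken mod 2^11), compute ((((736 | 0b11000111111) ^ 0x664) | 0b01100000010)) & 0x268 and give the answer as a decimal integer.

520

736 = 01011100000
0b11000111111 = 11000111111
→ | → 11011111111 = 1791
0x664 = 11001100100
→ ^ → 00010011011 = 155
0b01100000010 = 01100000010
→ | → 01110011011 = 923
0x268 = 01001101000
→ & → 01000001000 = 520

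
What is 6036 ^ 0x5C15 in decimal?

19329

6036 = 001011110010100
0x5C15 = 101110000010101
XOR → 100101110000001 = 19329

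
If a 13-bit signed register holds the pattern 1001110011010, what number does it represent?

-3174

pattern = 1001110011010 (MSB is 1 ⇒ negative)
Invert: 0110001100101, add 1 → 0110001100110 = 3174, so the value is -3174.
(Equivalently: 5018 - 2^13 = 5018 - 8192 = -3174.)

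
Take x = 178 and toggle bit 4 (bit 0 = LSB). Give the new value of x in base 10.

x = 10110010
bit 4 is currently 1; toggle it via x ^ (1 << 4) = x ^ 16
→ 10100010 = 162

162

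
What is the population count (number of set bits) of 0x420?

0x420 = 10000100000
Count the 1s: 1 + 1 = 2

2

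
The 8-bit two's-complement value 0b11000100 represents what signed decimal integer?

pattern = 11000100 (MSB is 1 ⇒ negative)
Invert: 00111011, add 1 → 00111100 = 60, so the value is -60.
(Equivalently: 196 - 2^8 = 196 - 256 = -60.)

-60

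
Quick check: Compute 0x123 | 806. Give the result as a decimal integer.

807

0x123 = 0100100011
806 = 1100100110
 OR → 1100100111 = 807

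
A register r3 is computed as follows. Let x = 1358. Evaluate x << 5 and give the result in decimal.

43456

1358 = 0000010101001110
shift left by 5 → 1010100111000000 = 43456
(equivalently, 1358 × 2^5 = 1358 × 32)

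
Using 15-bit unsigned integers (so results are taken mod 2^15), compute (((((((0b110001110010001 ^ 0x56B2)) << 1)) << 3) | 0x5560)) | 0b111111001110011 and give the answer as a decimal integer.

32627

0b110001110010001 = 110001110010001
0x56B2 = 101011010110010
→ ^ → 011010100100011 = 13603
→ << 1 (mod 2^15) → 110101001000110 = 27206
→ << 3 (mod 2^15) → 101001000110000 = 21040
0x5560 = 101010101100000
→ | → 101011101110000 = 22384
0b111111001110011 = 111111001110011
→ | → 111111101110011 = 32627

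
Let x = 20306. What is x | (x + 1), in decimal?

x = 100111101010010 = 20306
x + 1 = 100111101010011
OR    = 100111101010011 = 20307
(x | (x + 1) sets the lowest cleared bit.)

20307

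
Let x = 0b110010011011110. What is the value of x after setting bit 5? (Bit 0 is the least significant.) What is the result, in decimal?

25854

x = 110010011011110
bit 5 is currently 0; set it via x | (1 << 5) = x | 32
→ 110010011111110 = 25854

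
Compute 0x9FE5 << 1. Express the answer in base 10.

81866

0x9FE5 = 01001111111100101
shift left by 1 → 10011111111001010 = 81866
(equivalently, 40933 × 2^1 = 40933 × 2)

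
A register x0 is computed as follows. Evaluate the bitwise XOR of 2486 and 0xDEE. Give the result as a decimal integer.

2486 = 100110110110
0xDEE = 110111101110
XOR → 010001011000 = 1112

1112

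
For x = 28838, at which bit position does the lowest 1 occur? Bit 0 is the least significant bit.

28838 = 111000010100110
Trailing zeros: 1, so the lowest set bit is bit 1 (value 2).

1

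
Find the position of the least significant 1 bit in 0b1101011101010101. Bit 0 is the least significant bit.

0

0b1101011101010101 = 1101011101010101
Trailing zeros: 0, so the lowest set bit is bit 0 (value 1).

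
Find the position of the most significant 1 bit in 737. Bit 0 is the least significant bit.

9

737 = 1011100001
The topmost 1 is at position 9 (since 2^9 = 512 ≤ 737 < 1024).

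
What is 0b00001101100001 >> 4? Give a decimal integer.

54

x = 1101100001
shift right by 4 → 0000110110 = 54
(equivalently, floor(865 / 16))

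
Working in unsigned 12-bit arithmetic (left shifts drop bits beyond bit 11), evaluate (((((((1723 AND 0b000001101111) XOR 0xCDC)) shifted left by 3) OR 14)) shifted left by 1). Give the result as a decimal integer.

3964

1723 = 011010111011
0b000001101111 = 000001101111
→ AND → 000000101011 = 43
0xCDC = 110011011100
→ XOR → 110011110111 = 3319
→ shifted left by 3 (mod 2^12) → 011110111000 = 1976
14 = 000000001110
→ OR → 011110111110 = 1982
→ shifted left by 1 (mod 2^12) → 111101111100 = 3964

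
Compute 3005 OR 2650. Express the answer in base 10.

3005 = 101110111101
2650 = 101001011010
 OR → 101111111111 = 3071

3071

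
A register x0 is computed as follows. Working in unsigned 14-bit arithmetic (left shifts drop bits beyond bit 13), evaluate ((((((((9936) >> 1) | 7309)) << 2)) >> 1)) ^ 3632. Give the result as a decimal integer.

9936 = 10011011010000
→ >> 1 → 01001101101000 = 4968
7309 = 01110010001101
→ | → 01111111101101 = 8173
→ << 2 (mod 2^14) → 11111110110100 = 16308
→ >> 1 → 01111111011010 = 8154
3632 = 00111000110000
→ ^ → 01000111101010 = 4586

4586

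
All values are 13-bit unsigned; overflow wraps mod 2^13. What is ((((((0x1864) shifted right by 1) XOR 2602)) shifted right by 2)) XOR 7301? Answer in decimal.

7427

0x1864 = 1100001100100
→ shifted right by 1 → 0110000110010 = 3122
2602 = 0101000101010
→ XOR → 0011000011000 = 1560
→ shifted right by 2 → 0000110000110 = 390
7301 = 1110010000101
→ XOR → 1110100000011 = 7427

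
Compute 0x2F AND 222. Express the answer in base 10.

14

0x2F = 00101111
222 = 11011110
AND → 00001110 = 14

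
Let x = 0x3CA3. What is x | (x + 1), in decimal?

x = 11110010100011 = 15523
x + 1 = 11110010100100
OR    = 11110010100111 = 15527
(x | (x + 1) sets the lowest cleared bit.)

15527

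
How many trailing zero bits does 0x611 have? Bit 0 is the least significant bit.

0x611 = 11000010001
Trailing zeros: 0, so the lowest set bit is bit 0 (value 1).

0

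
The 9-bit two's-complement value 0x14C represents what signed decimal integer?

-180

pattern = 101001100 (MSB is 1 ⇒ negative)
Invert: 010110011, add 1 → 010110100 = 180, so the value is -180.
(Equivalently: 332 - 2^9 = 332 - 512 = -180.)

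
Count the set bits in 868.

5

868 = 1101100100
Count the 1s: 1 + 1 + 1 + 1 + 1 = 5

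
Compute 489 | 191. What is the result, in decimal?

489 = 111101001
191 = 010111111
 OR → 111111111 = 511

511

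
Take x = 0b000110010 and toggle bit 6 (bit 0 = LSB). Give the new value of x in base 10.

x = 000110010
bit 6 is currently 0; toggle it via x ^ (1 << 6) = x ^ 64
→ 001110010 = 114

114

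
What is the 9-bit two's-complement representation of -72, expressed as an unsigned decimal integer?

72 in 9 bits: 001001000
Invert: 110110111
Add 1:  110111000 = 440
(Check: 2^9 - 72 = 512 - 72 = 440.)

440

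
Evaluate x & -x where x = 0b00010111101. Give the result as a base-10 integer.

1

x = 10111101 = 189
-x (two's complement) = …01000011
AND   = 00000001 = 1
(x & -x isolates the lowest set bit of x.)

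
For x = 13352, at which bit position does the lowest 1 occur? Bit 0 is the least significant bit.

13352 = 11010000101000
Trailing zeros: 3, so the lowest set bit is bit 3 (value 8).

3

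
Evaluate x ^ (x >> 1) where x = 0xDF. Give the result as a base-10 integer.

176

x = 11011111 = 223
x>>1 = 01101111
XOR  = 10110000 = 176
(x ^ (x >> 1) gives the standard binary-reflected Gray code of x.)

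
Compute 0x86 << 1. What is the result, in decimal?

0x86 = 010000110
shift left by 1 → 100001100 = 268
(equivalently, 134 × 2^1 = 134 × 2)

268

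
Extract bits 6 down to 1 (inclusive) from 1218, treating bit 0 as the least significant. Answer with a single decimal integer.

v = 10011000010
Shift right by 1: 1001100001
Mask low 6 bits: 100001 = 33

33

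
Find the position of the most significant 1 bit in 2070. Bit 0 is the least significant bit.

11

2070 = 100000010110
The topmost 1 is at position 11 (since 2^11 = 2048 ≤ 2070 < 4096).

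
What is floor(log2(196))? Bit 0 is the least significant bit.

7

196 = 11000100
The topmost 1 is at position 7 (since 2^7 = 128 ≤ 196 < 256).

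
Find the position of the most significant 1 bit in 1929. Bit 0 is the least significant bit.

1929 = 11110001001
The topmost 1 is at position 10 (since 2^10 = 1024 ≤ 1929 < 2048).

10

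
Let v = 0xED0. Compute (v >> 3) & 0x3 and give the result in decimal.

v = 0111011010000
Shift right by 3: 0111011010
Mask low 2 bits: 10 = 2

2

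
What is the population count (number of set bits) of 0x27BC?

0x27BC = 10011110111100
Count the 1s: 1 + 1 + 1 + 1 + 1 + 1 + 1 + 1 + 1 = 9

9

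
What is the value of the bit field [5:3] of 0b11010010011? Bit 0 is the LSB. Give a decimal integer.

2

v = 11010010011
Shift right by 3: 11010010
Mask low 3 bits: 010 = 2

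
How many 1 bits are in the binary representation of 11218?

8

11218 = 10101111010010
Count the 1s: 1 + 1 + 1 + 1 + 1 + 1 + 1 + 1 = 8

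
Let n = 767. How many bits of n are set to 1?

9

767 = 1011111111
Count the 1s: 1 + 1 + 1 + 1 + 1 + 1 + 1 + 1 + 1 = 9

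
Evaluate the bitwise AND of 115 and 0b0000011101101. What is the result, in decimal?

97

115 = 01110011
b = 11101101
AND → 01100001 = 97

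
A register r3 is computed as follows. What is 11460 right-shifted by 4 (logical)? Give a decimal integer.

716

11460 = 10110011000100
shift right by 4 → 00001011001100 = 716
(equivalently, floor(11460 / 16))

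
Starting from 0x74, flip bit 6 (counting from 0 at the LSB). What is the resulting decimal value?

x = 01110100
bit 6 is currently 1; toggle it via x ^ (1 << 6) = x ^ 64
→ 00110100 = 52

52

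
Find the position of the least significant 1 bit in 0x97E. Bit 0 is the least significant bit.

1

0x97E = 100101111110
Trailing zeros: 1, so the lowest set bit is bit 1 (value 2).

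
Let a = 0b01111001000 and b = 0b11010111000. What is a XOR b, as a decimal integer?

a = 01111001000
b = 11010111000
XOR → 10101110000 = 1392

1392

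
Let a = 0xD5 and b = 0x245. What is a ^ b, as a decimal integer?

0xD5 = 0011010101
0x245 = 1001000101
XOR → 1010010000 = 656

656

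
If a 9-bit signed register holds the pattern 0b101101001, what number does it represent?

pattern = 101101001 (MSB is 1 ⇒ negative)
Invert: 010010110, add 1 → 010010111 = 151, so the value is -151.
(Equivalently: 361 - 2^9 = 361 - 512 = -151.)

-151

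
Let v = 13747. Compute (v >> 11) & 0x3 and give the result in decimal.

2

v = 11010110110011
Shift right by 11: 110
Mask low 2 bits: 10 = 2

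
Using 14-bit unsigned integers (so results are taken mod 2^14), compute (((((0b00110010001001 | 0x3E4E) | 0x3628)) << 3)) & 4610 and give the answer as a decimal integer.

4608

0b00110010001001 = 00110010001001
0x3E4E = 11111001001110
→ | → 11111011001111 = 16079
0x3628 = 11011000101000
→ | → 11111011101111 = 16111
→ << 3 (mod 2^14) → 11011101111000 = 14200
4610 = 01001000000010
→ & → 01001000000000 = 4608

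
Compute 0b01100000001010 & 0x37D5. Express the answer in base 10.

4096

a = 01100000001010
0x37D5 = 11011111010101
AND → 01000000000000 = 4096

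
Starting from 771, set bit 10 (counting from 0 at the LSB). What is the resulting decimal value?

x = 0001100000011
bit 10 is currently 0; set it via x | (1 << 10) = x | 1024
→ 0011100000011 = 1795

1795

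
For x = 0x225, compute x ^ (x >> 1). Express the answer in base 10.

x = 1000100101 = 549
x>>1 = 0100010010
XOR  = 1100110111 = 823
(x ^ (x >> 1) gives the standard binary-reflected Gray code of x.)

823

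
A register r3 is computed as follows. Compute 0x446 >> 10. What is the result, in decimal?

1

0x446 = 10001000110
shift right by 10 → 00000000001 = 1
(equivalently, floor(1094 / 1024))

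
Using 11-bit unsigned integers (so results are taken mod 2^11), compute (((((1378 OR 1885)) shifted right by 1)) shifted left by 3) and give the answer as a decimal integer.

1528

1378 = 10101100010
1885 = 11101011101
→ OR → 11101111111 = 1919
→ shifted right by 1 → 01110111111 = 959
→ shifted left by 3 (mod 2^11) → 10111111000 = 1528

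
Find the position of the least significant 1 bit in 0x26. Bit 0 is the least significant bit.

1

0x26 = 100110
Trailing zeros: 1, so the lowest set bit is bit 1 (value 2).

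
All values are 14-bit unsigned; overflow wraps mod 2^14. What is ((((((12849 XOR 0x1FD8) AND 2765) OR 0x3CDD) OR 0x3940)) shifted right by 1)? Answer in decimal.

12849 = 11001000110001
0x1FD8 = 01111111011000
→ XOR → 10110111101001 = 11753
2765 = 00101011001101
→ AND → 00100011001001 = 2249
0x3CDD = 11110011011101
→ OR → 11110011011101 = 15581
0x3940 = 11100101000000
→ OR → 11110111011101 = 15837
→ shifted right by 1 → 01111011101110 = 7918

7918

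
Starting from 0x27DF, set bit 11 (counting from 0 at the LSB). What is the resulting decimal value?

x = 10011111011111
bit 11 is currently 0; set it via x | (1 << 11) = x | 2048
→ 10111111011111 = 12255

12255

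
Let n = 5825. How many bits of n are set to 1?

6

5825 = 1011011000001
Count the 1s: 1 + 1 + 1 + 1 + 1 + 1 = 6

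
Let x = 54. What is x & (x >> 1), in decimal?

x = 110110 = 54
x>>1 = 011011
AND  = 010010 = 18
(x & (x >> 1) has a 1 wherever x has two consecutive 1 bits.)

18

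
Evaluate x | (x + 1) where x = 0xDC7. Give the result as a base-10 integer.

x = 110111000111 = 3527
x + 1 = 110111001000
OR    = 110111001111 = 3535
(x | (x + 1) sets the lowest cleared bit.)

3535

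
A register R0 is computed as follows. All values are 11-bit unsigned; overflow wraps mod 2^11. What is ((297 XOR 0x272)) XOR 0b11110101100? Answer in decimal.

1271

297 = 00100101001
0x272 = 01001110010
→ XOR → 01101011011 = 859
0b11110101100 = 11110101100
→ XOR → 10011110111 = 1271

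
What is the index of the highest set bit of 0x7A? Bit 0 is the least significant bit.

6

0x7A = 1111010
The topmost 1 is at position 6 (since 2^6 = 64 ≤ 122 < 128).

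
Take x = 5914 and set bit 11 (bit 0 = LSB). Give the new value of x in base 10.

x = 1011100011010
bit 11 is currently 0; set it via x | (1 << 11) = x | 2048
→ 1111100011010 = 7962

7962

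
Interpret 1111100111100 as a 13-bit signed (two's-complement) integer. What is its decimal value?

-196

pattern = 1111100111100 (MSB is 1 ⇒ negative)
Invert: 0000011000011, add 1 → 0000011000100 = 196, so the value is -196.
(Equivalently: 7996 - 2^13 = 7996 - 8192 = -196.)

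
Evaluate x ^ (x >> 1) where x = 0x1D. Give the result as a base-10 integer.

19

x = 11101 = 29
x>>1 = 01110
XOR  = 10011 = 19
(x ^ (x >> 1) gives the standard binary-reflected Gray code of x.)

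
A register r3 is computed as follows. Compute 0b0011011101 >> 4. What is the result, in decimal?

x = 11011101
shift right by 4 → 00001101 = 13
(equivalently, floor(221 / 16))

13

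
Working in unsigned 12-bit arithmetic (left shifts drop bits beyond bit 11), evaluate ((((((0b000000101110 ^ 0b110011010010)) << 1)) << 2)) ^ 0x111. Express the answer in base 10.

1777

0b000000101110 = 000000101110
0b110011010010 = 110011010010
→ ^ → 110011111100 = 3324
→ << 1 (mod 2^12) → 100111111000 = 2552
→ << 2 (mod 2^12) → 011111100000 = 2016
0x111 = 000100010001
→ ^ → 011011110001 = 1777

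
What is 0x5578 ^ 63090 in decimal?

41738

0x5578 = 0101010101111000
63090 = 1111011001110010
XOR → 1010001100001010 = 41738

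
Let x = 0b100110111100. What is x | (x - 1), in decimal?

2495

x = 100110111100 = 2492
x - 1 = 100110111011
OR    = 100110111111 = 2495
(x | (x - 1) sets all bits below the lowest set bit.)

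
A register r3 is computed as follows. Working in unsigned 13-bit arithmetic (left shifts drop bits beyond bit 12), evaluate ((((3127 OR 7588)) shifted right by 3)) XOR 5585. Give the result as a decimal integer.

5735

3127 = 0110000110111
7588 = 1110110100100
→ OR → 1110110110111 = 7607
→ shifted right by 3 → 0001110110110 = 950
5585 = 1010111010001
→ XOR → 1011001100111 = 5735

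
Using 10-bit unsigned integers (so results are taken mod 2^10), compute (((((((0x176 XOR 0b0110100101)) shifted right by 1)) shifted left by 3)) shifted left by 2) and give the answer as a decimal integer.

288

0x176 = 0101110110
0b0110100101 = 0110100101
→ XOR → 0011010011 = 211
→ shifted right by 1 → 0001101001 = 105
→ shifted left by 3 (mod 2^10) → 1101001000 = 840
→ shifted left by 2 (mod 2^10) → 0100100000 = 288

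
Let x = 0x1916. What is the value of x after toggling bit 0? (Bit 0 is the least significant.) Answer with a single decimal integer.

x = 1100100010110
bit 0 is currently 0; toggle it via x ^ (1 << 0) = x ^ 1
→ 1100100010111 = 6423

6423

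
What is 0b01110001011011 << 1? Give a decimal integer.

x = 01110001011011
shift left by 1 → 11100010110110 = 14518
(equivalently, 7259 × 2^1 = 7259 × 2)

14518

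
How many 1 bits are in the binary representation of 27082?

8

27082 = 110100111001010
Count the 1s: 1 + 1 + 1 + 1 + 1 + 1 + 1 + 1 = 8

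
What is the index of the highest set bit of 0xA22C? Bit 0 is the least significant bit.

0xA22C = 1010001000101100
The topmost 1 is at position 15 (since 2^15 = 32768 ≤ 41516 < 65536).

15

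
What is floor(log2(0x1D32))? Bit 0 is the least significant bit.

0x1D32 = 1110100110010
The topmost 1 is at position 12 (since 2^12 = 4096 ≤ 7474 < 8192).

12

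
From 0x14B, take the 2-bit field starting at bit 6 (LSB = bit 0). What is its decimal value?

v = 0101001011
Shift right by 6: 0101
Mask low 2 bits: 01 = 1

1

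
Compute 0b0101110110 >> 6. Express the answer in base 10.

x = 101110110
shift right by 6 → 000000101 = 5
(equivalently, floor(374 / 64))

5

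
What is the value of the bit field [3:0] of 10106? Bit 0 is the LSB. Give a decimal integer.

v = 010011101111010
Shift right by 0: 010011101111010
Mask low 4 bits: 1010 = 10

10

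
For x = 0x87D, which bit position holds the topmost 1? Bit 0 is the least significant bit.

11

0x87D = 100001111101
The topmost 1 is at position 11 (since 2^11 = 2048 ≤ 2173 < 4096).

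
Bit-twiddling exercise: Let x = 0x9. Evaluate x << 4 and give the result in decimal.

144

0x9 = 00001001
shift left by 4 → 10010000 = 144
(equivalently, 9 × 2^4 = 9 × 16)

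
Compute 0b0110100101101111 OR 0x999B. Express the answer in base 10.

63999

a = 0110100101101111
0x999B = 1001100110011011
 OR → 1111100111111111 = 63999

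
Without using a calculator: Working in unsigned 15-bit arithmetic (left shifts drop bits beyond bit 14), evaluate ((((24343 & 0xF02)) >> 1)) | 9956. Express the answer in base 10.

10213

24343 = 101111100010111
0xF02 = 000111100000010
→ & → 000111100000010 = 3842
→ >> 1 → 000011110000001 = 1921
9956 = 010011011100100
→ | → 010011111100101 = 10213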